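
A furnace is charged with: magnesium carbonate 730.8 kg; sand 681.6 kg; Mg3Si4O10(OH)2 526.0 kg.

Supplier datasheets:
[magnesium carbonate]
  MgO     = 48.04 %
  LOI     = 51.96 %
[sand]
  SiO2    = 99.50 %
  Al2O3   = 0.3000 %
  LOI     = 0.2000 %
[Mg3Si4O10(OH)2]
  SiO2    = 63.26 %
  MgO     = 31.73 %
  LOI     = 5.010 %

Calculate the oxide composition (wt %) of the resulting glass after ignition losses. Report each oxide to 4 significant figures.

Glass mass = 1531 kg (batch 1938 − LOI 407.4).
Composition: SiO2 66.03%, MgO 33.83%, Al2O3 0.1336%

Intermediates are displayed, rounded to 4 significant digits, as written; the working math carries full float precision throughout. Every reported result includes exactly one rounding. All derived quantities are carried using the weight values per 1531 kg of glass in exact precision (totals, LOI, the yield, glass mass, three oxide percentages) as quoted within the question or the answer.
Per-oxide mass from batch:
  SiO2: 681.6·0.9950 + 526.0·0.6326 = 1011 kg
  MgO: 730.8·0.4804 + 526.0·0.3173 = 518.0 kg
  Al2O3: 681.6·0.003000 = 2.045 kg
LOI: 730.8·0.5196 + 681.6·0.002000 + 526.0·0.05010 = 407.4 kg
batch − LOI leaves glass = 1938 − 407.4 = 1531 kg (the oxide masses sum to this)
wt % = 100 × oxide mass / glass mass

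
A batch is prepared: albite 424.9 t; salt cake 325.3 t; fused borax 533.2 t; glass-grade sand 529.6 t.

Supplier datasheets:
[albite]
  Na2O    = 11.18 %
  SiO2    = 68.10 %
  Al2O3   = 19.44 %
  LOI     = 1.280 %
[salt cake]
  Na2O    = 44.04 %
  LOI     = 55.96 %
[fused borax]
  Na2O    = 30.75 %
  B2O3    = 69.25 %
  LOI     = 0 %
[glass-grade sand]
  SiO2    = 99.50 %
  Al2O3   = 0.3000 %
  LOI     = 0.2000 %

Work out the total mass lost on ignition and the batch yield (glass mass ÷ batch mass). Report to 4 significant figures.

LOI loss = 188.5 t; glass = 1624 t; yield = 89.60%

Full float precision is maintained end to end; mid-chain values are displayed, rounded to 4 significant figures, in the printout; every reported figure takes exactly one rounding — the derived quantities are recomputed at exact precision (yield, LOI, the totals, net glass mass, four oxide percentages) starting from the weights for 1624 t of glass exactly as printed in the problem or answer text.
Each material's LOI contribution:
  albite: 424.9 × 0.01280 = 5.439 t
  salt cake: 325.3 × 0.5596 = 182.0 t
  fused borax: 533.2 × 0 = 0 t
  glass-grade sand: 529.6 × 0.002000 = 1.059 t
Total LOI = 188.5 t
Glass = batch − LOI = 1813 − 188.5 = 1624 t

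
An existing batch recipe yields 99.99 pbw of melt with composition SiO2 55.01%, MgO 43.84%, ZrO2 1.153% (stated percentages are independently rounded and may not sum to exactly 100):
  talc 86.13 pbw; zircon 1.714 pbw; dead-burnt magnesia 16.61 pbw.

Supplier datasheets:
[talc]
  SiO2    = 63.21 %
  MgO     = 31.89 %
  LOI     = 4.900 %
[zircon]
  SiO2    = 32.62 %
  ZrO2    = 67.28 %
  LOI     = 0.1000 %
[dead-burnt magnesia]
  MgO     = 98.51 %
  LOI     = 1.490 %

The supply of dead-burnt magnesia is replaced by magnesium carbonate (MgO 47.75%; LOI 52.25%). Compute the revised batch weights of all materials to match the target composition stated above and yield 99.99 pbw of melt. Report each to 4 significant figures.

Revised batch per 99.99 pbw melt:
  talc: 86.13 pbw
  zircon: 1.714 pbw
  magnesium carbonate: 34.28 pbw
Total batch = 122.1 pbw; LOI loss = 22.13 pbw

Every computation runs at full precision from start to finish. Mid-chain values are displayed rounded to 4 significant digits when written out; exactly one rounding lands on every reported figure. All derived quantities are recomputed starting from the weights per 99.99 pbw of glass at full float precision (totals, net glass mass, the yield, the three compositions, ignition loss) as written in the problem or the answer.
Target masses of each oxide per 99.99 pbw melt:
  SiO2: 55.01% × 99.99 = 55.00 pbw
  MgO: 43.84% × 99.99 = 43.84 pbw
  ZrO2: 1.153% × 99.99 = 1.153 pbw
Balance tally, oxide-wise, applying the batch weights above, versus the basis set out (sum by sum, the targets are met exact up to rounding of places):
  SiO2: 86.13·0.6321 + 1.714·0.3262 = 55.00 pbw (target 55.00 pbw)
  MgO: 86.13·0.3189 + 34.28·0.4775 = 43.84 pbw (target 43.84 pbw)
  ZrO2: 1.714·0.6728 = 1.153 pbw (target 1.153 pbw)
Glass-mass bookkeeping: total batch − LOI = 99.99 pbw (per-oxide target masses sum to 99.99 pbw; versus the stated basis of 99.99 pbw — rounding explains the deltas).
Summing the batch: Σ batch = 122.1 pbw; loss to ignition Σ batch·LOI = 22.13 pbw; yield: glass divided by total = 81.88%.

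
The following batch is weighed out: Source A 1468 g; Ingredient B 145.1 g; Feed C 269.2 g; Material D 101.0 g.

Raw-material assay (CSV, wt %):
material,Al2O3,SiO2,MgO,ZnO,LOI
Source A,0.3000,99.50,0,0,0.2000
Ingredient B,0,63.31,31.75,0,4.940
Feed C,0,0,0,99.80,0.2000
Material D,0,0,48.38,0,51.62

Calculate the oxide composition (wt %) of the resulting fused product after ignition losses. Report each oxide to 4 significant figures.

Glass mass = 1921 g (batch 1983 − LOI 62.78).
Composition: Al2O3 0.2293%, SiO2 80.84%, MgO 4.943%, ZnO 13.99%

Mid-chain values appear (rounded to four significant figures) as written; every computation runs at exact precision at every stage; every reported figure is rounded exactly once — all derived quantities, including the totals, net glass mass, LOI, four oxide percentages, yield, are computed from the batch weights on 1921 g of glass at full precision, as they appear in the question or the answer.
Per-oxide mass from batch:
  Al2O3: 1468·0.003000 = 4.404 g
  SiO2: 1468·0.9950 + 145.1·0.6331 = 1553 g
  MgO: 145.1·0.3175 + 101.0·0.4838 = 94.93 g
  ZnO: 269.2·0.9980 = 268.7 g
LOI: 1468·0.002000 + 145.1·0.04940 + 269.2·0.002000 + 101.0·0.5162 = 62.78 g
The glass mass, total less LOI, = 1983 − 62.78 = 1921 g (consistent with Σ oxide mass)
wt % = 100 × oxide mass / glass mass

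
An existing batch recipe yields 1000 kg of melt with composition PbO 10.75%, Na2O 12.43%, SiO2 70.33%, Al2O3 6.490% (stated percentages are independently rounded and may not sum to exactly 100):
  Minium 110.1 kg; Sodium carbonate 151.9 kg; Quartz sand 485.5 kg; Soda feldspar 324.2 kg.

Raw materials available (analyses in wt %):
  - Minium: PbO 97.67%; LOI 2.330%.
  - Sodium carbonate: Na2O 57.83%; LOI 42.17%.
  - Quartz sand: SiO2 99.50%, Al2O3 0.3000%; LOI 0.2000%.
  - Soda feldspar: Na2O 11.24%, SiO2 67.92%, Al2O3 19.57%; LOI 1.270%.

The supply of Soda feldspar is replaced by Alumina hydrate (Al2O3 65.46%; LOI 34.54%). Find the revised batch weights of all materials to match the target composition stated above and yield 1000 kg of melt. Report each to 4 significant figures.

Every computation carries full float precision through every step. Mid-chain values are shown, with 4-significant-figure rounding, at each printed step. Each reported value is rounded only once. The derived quantities, which include glass mass, the yield, the four compositions, ignition loss, the totals, are computed at full float precision, precisely as stated by the question or the answer, starting from the weights at 1000 kg of glass.
Target masses of each oxide per 1000 kg melt:
  PbO: 10.75% × 1000 = 107.5 kg
  Na2O: 12.43% × 1000 = 124.3 kg
  SiO2: 70.33% × 1000 = 703.3 kg
  Al2O3: 6.490% × 1000 = 64.90 kg
A balance pass over the oxides, from the weights as reported, at the basis given (target by target, the sums agree once rounding is allowed for):
  PbO: 110.1·0.9767 = 107.5 kg (target 107.5 kg)
  Na2O: 214.9·0.5783 = 124.3 kg (target 124.3 kg)
  SiO2: 706.8·0.9950 = 703.3 kg (target 703.3 kg)
  Al2O3: 706.8·0.003000 + 95.91·0.6546 = 64.90 kg (target 64.90 kg)
Glass mass check: total charge less LOI = 1000 kg (per-oxide target masses sum to 1000 kg; stated basis 1000 kg — any gap is answer rounding).
Batch grand total — Σ batch = 1128 kg; LOI removed, Σ of batch·LOI: 127.7 kg; yield = glass ÷ total batch = 88.67%.

Revised batch per 1000 kg melt:
  Minium: 110.1 kg
  Sodium carbonate: 214.9 kg
  Quartz sand: 706.8 kg
  Alumina hydrate: 95.91 kg
Total batch = 1128 kg; LOI loss = 127.7 kg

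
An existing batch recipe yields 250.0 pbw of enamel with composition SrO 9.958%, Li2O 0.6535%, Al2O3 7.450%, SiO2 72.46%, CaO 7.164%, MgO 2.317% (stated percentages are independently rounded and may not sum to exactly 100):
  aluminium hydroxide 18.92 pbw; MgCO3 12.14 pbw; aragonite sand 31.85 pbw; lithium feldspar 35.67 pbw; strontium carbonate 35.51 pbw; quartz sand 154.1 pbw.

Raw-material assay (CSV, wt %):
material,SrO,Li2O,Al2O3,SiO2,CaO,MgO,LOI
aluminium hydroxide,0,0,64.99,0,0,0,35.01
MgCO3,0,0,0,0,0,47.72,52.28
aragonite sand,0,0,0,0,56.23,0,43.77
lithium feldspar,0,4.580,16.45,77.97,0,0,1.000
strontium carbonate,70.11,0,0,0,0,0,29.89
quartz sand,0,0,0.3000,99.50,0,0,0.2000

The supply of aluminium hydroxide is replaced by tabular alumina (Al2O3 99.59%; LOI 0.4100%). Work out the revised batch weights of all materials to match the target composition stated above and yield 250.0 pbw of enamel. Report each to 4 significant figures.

Revised batch per 250.0 pbw enamel:
  tabular alumina: 12.35 pbw
  MgCO3: 12.14 pbw
  aragonite sand: 31.85 pbw
  lithium feldspar: 35.67 pbw
  strontium carbonate: 35.51 pbw
  quartz sand: 154.1 pbw
Total batch = 281.6 pbw; LOI loss = 31.62 pbw

The intermediate values appear rounded to 4 significant figures on the page — full precision is maintained at every stage; every reported result takes a single rounding. All derived quantities (the six compositions, the yield, the totals, LOI, glass mass) are computed in exact precision starting from the weights at 250.0 pbw of glass, as quoted within the problem or answer text.
Oxide-by-oxide targets in 250.0 pbw enamel:
  SrO: 9.958% × 250.0 = 24.90 pbw
  Li2O: 0.6535% × 250.0 = 1.634 pbw
  Al2O3: 7.450% × 250.0 = 18.62 pbw
  SiO2: 72.46% × 250.0 = 181.2 pbw
  CaO: 7.164% × 250.0 = 17.91 pbw
  MgO: 2.317% × 250.0 = 5.792 pbw
Mass-balance tally per oxide using the reported weights, against the basis in use (target by target, the sums agree inside rounding margins):
  SrO: 35.51·0.7011 = 24.90 pbw (target 24.90 pbw)
  Li2O: 35.67·0.04580 = 1.634 pbw (target 1.634 pbw)
  Al2O3: 12.35·0.9959 + 35.67·0.1645 + 154.1·0.003000 = 18.63 pbw (target 18.62 pbw)
  SiO2: 35.67·0.7797 + 154.1·0.9950 = 181.1 pbw (target 181.2 pbw)
  CaO: 31.85·0.5623 = 17.91 pbw (target 17.91 pbw)
  MgO: 12.14·0.4772 = 5.793 pbw (target 5.792 pbw)
Consistency of the glass mass: Σ batch − LOI loss = 250.0 pbw (oxide target masses add up to 250.0 pbw; basis as stated: 250.0 pbw — a pure rounding effect).
Summing the batch: Σ batch = 281.6 pbw; LOI loss = Σ batch·LOI = 31.62 pbw; yield, glass over the total, = 88.77%.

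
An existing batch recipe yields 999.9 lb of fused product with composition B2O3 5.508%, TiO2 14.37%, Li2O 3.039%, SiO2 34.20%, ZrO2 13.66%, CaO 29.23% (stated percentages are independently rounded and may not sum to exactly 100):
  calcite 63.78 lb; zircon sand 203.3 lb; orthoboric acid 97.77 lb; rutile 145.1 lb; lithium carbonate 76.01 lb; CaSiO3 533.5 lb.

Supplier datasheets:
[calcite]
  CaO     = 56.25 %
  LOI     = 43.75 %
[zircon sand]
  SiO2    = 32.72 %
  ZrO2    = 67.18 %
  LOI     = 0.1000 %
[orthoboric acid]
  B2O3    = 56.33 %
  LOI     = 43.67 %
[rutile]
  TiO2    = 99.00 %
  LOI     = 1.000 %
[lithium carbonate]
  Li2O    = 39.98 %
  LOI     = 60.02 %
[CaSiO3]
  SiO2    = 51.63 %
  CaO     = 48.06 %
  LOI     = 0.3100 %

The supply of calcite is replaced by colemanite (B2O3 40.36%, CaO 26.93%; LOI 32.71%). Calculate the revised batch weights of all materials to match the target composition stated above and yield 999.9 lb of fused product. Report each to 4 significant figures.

Revised batch per 999.9 lb fused product:
  colemanite: 133.2 lb
  zircon sand: 203.3 lb
  orthoboric acid: 2.323 lb
  rutile: 145.1 lb
  lithium carbonate: 76.01 lb
  CaSiO3: 533.5 lb
Total batch = 1093 lb; LOI loss = 93.51 lb

Values along the way appear rounded off to 4 significant figures in the working — the working math holds exact precision at every stage. Each reported number takes a single rounding — all derived quantities (glass mass, totals, the yield, LOI, the six compositions) are recomputed in exact precision from the batch weights at 999.9 lb of glass as they appear in problem or answer.
The oxide mass targets at 999.9 lb fused product:
  B2O3: 5.508% × 999.9 = 55.07 lb
  TiO2: 14.37% × 999.9 = 143.7 lb
  Li2O: 3.039% × 999.9 = 30.39 lb
  SiO2: 34.20% × 999.9 = 342.0 lb
  ZrO2: 13.66% × 999.9 = 136.6 lb
  CaO: 29.23% × 999.9 = 292.3 lb
Checking each oxide sum given the weights on record, for the quoted basis mass (summed amounts equal target values up to rounding of the answer):
  B2O3: 133.2·0.4036 + 2.323·0.5633 = 55.07 lb (target 55.07 lb)
  TiO2: 145.1·0.9900 = 143.6 lb (target 143.7 lb)
  Li2O: 76.01·0.3998 = 30.39 lb (target 30.39 lb)
  SiO2: 203.3·0.3272 + 533.5·0.5163 = 342.0 lb (target 342.0 lb)
  ZrO2: 203.3·0.6718 = 136.6 lb (target 136.6 lb)
  CaO: 133.2·0.2693 + 533.5·0.4806 = 292.3 lb (target 292.3 lb)
Glass-mass bookkeeping: net batch after ignition = 999.9 lb (the targets, summed, come to 1000 lb; stated basis 999.9 lb — a pure rounding effect).
Batch grand total — Σ batch = 1093 lb; the LOI term Σ batch·LOI equals 93.51 lb; the yield ratio, glass ÷ batch: 91.45%.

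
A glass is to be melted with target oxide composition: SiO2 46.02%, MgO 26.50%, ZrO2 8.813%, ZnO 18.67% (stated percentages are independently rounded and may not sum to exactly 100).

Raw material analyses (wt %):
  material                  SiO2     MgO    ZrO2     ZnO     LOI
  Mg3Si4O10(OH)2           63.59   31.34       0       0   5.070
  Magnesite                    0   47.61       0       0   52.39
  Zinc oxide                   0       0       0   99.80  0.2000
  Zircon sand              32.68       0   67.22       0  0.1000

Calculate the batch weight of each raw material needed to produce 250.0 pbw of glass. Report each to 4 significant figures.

Batch per 250.0 pbw glass:
  Mg3Si4O10(OH)2: 164.1 pbw
  Magnesite: 31.14 pbw
  Zinc oxide: 46.77 pbw
  Zircon sand: 32.78 pbw
Total batch = 274.8 pbw; LOI loss = 24.76 pbw; yield = 90.99%

All arithmetic maintains exact precision in all steps — the intermediate values are displayed rounded to 4 significant figures alongside each step; each reported value is rounded once only — derived quantities, including LOI, the yield, the four compositions, totals, net glass mass, are recomputed using the weight values on 250.0 pbw of glass at full precision precisely as stated by question or answer.
Target oxide masses per 250.0 pbw glass:
  SiO2: 46.02% × 250.0 = 115.0 pbw
  MgO: 26.50% × 250.0 = 66.25 pbw
  ZrO2: 8.813% × 250.0 = 22.03 pbw
  ZnO: 18.67% × 250.0 = 46.68 pbw
Mass-balance tally per oxide per the reported batch figures, per the basis as stated (sum by sum, the targets are met within answer rounding):
  SiO2: 164.1·0.6359 + 32.78·0.3268 = 115.1 pbw (target 115.0 pbw)
  MgO: 164.1·0.3134 + 31.14·0.4761 = 66.25 pbw (target 66.25 pbw)
  ZrO2: 32.78·0.6722 = 22.03 pbw (target 22.03 pbw)
  ZnO: 46.77·0.9980 = 46.68 pbw (target 46.68 pbw)
Auditing the glass mass value: batch Σ − ignition loss = 250.0 pbw (targets for the oxides total 250.0 pbw; the stated basis being 250.0 pbw — deltas are rounding alone).
Total batch = Σ batch = 274.8 pbw; the LOI term Σ batch·LOI equals 24.76 pbw; glass ÷ batch gives a yield of 90.99%.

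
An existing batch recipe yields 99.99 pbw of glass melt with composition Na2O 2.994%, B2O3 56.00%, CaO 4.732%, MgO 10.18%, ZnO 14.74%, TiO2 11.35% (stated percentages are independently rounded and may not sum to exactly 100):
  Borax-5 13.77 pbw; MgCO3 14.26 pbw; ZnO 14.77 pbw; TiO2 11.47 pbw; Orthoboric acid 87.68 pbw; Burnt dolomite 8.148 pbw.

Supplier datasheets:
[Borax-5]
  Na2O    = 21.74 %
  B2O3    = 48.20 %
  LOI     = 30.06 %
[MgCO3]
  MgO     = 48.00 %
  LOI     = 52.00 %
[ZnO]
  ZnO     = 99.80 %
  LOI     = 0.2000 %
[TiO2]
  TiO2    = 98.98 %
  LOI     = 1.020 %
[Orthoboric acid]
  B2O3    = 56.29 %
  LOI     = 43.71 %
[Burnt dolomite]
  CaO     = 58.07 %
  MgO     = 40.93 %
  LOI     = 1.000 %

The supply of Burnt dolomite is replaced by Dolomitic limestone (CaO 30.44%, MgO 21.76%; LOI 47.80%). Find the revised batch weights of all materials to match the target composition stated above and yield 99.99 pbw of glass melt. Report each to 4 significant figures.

In-progress results are displayed, with 4-significant-figure rounding, at each printed step. All arithmetic holds full float precision all the way through. A single rounding finalizes every reported result — derived quantities (the yield, six oxide percentages, ignition loss, totals, net glass mass) are computed at full float precision using the weight values at 99.99 pbw of glass, as written in the problem or the answer.
Per-oxide target masses for 99.99 pbw glass melt:
  Na2O: 2.994% × 99.99 = 2.994 pbw
  B2O3: 56.00% × 99.99 = 55.99 pbw
  CaO: 4.732% × 99.99 = 4.732 pbw
  MgO: 10.18% × 99.99 = 10.18 pbw
  ZnO: 14.74% × 99.99 = 14.74 pbw
  TiO2: 11.35% × 99.99 = 11.35 pbw
A balance pass over the oxides, working from each reported weight, for the quoted basis mass (delivered sums recover each target once rounding is allowed for):
  Na2O: 13.77·0.2174 = 2.994 pbw (target 2.994 pbw)
  B2O3: 13.77·0.4820 + 87.68·0.5629 = 55.99 pbw (target 55.99 pbw)
  CaO: 15.54·0.3044 = 4.730 pbw (target 4.732 pbw)
  MgO: 14.16·0.4800 + 15.54·0.2176 = 10.18 pbw (target 10.18 pbw)
  ZnO: 14.77·0.9980 = 14.74 pbw (target 14.74 pbw)
  TiO2: 11.47·0.9898 = 11.35 pbw (target 11.35 pbw)
Auditing the glass mass value: total charge less LOI = 99.99 pbw (oxide target masses add up to 99.99 pbw; versus the stated basis of 99.99 pbw — deltas are rounding alone).
Total batch = Σ batch = 157.4 pbw; LOI removed, Σ of batch·LOI: 57.40 pbw; the yield ratio, glass ÷ batch: 63.53%.

Revised batch per 99.99 pbw glass melt:
  Borax-5: 13.77 pbw
  MgCO3: 14.16 pbw
  ZnO: 14.77 pbw
  TiO2: 11.47 pbw
  Orthoboric acid: 87.68 pbw
  Dolomitic limestone: 15.54 pbw
Total batch = 157.4 pbw; LOI loss = 57.40 pbw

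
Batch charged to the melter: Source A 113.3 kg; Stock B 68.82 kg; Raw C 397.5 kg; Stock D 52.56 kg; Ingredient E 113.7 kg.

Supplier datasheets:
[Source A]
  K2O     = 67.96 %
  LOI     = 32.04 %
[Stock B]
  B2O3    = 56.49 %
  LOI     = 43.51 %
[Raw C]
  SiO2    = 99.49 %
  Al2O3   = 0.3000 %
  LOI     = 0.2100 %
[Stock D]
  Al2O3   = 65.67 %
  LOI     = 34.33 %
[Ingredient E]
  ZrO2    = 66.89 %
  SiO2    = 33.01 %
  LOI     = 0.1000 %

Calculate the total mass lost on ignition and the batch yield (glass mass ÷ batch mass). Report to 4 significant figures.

LOI loss = 85.24 kg; glass = 660.6 kg; yield = 88.57%

Mid-chain values appear, with 4-significant-digit rounding, within the worked lines — the working math runs at full float precision in every operation; every reported figure undergoes a single rounding. The derived quantities, including the yield, the five compositions, ignition loss, glass mass, totals, are carried from the weighed amounts per 660.6 kg of glass in full precision, as quoted within question or answer.
Per-material ignition loss:
  Source A: 113.3 × 0.3204 = 36.30 kg
  Stock B: 68.82 × 0.4351 = 29.94 kg
  Raw C: 397.5 × 0.002100 = 0.8347 kg
  Stock D: 52.56 × 0.3433 = 18.04 kg
  Ingredient E: 113.7 × 0.001000 = 0.1137 kg
Total LOI = 85.24 kg
Glass = batch − LOI = 745.9 − 85.24 = 660.6 kg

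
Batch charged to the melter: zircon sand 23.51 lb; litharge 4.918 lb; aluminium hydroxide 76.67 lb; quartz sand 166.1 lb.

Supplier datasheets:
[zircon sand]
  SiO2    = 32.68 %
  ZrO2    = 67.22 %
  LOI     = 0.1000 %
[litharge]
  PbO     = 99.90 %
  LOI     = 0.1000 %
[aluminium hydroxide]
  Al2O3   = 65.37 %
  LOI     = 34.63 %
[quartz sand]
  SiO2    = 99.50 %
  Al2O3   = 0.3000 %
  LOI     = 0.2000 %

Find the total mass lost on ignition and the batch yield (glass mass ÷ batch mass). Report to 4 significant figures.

Rounding to 4 significant digits applies to each in-between result as printed — exact precision is carried in every operation. Exactly one rounding goes into every reported number; the derived quantities, including four oxide percentages, glass mass, ignition loss, totals, yield, are rebuilt from the batch weights per 244.3 lb of glass at exact precision as given in the question or the answer.
Loss on ignition, line by line:
  zircon sand: 23.51 × 0.001000 = 0.02351 lb
  litharge: 4.918 × 0.001000 = 0.004918 lb
  aluminium hydroxide: 76.67 × 0.3463 = 26.55 lb
  quartz sand: 166.1 × 0.002000 = 0.3322 lb
Total LOI = 26.91 lb
Glass = batch − LOI = 271.2 − 26.91 = 244.3 lb

LOI loss = 26.91 lb; glass = 244.3 lb; yield = 90.08%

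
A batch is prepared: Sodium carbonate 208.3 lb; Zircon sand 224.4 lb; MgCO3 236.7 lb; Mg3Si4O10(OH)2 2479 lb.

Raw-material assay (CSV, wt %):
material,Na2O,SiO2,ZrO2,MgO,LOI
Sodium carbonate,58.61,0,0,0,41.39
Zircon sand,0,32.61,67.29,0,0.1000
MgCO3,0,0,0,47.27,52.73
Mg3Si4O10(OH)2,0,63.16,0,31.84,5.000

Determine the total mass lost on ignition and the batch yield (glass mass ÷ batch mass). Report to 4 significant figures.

Values along the way are printed (rounded to 4 significant digits) on the page. Full float precision is held end to end; every reported value undergoes a single rounding. The derived quantities (glass mass, ignition loss, totals, four oxide percentages, the yield) are computed using the weight values at 2813 lb of glass at full precision, as given in the problem or answer text.
LOI of each material in turn:
  Sodium carbonate: 208.3 × 0.4139 = 86.22 lb
  Zircon sand: 224.4 × 0.001000 = 0.2244 lb
  MgCO3: 236.7 × 0.5273 = 124.8 lb
  Mg3Si4O10(OH)2: 2479 × 0.05000 = 124.0 lb
Total LOI = 335.2 lb
Glass = batch − LOI = 3148 − 335.2 = 2813 lb

LOI loss = 335.2 lb; glass = 2813 lb; yield = 89.35%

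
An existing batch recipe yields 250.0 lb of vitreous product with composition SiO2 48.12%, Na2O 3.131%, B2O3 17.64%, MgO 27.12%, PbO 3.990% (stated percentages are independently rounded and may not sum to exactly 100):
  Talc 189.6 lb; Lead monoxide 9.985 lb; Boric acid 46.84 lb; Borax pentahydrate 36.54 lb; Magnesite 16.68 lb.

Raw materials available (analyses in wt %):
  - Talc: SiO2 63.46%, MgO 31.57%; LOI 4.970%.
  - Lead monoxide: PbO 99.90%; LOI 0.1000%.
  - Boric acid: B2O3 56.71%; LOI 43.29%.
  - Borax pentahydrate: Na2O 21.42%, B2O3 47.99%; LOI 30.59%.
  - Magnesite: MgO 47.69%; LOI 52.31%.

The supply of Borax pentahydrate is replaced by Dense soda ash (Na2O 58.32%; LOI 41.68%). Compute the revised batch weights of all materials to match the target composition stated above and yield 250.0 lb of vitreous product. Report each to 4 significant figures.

Revised batch per 250.0 lb vitreous product:
  Talc: 189.6 lb
  Lead monoxide: 9.985 lb
  Boric acid: 77.76 lb
  Dense soda ash: 13.42 lb
  Magnesite: 16.68 lb
Total batch = 307.4 lb; LOI loss = 57.41 lb

The whole derivation keeps exact precision at every stage. Mid-chain values appear rounded off to 4 significant digits between the steps — a single rounding finalizes every reported value. Derived quantities, which include ignition loss, the totals, the five compositions, glass mass, the yield, are rebuilt at exact precision, exactly as shown in the problem or the answer, starting from the weights for 250.0 lb of glass.
Target oxide masses per 250.0 lb vitreous product:
  SiO2: 48.12% × 250.0 = 120.3 lb
  Na2O: 3.131% × 250.0 = 7.828 lb
  B2O3: 17.64% × 250.0 = 44.10 lb
  MgO: 27.12% × 250.0 = 67.80 lb
  PbO: 3.990% × 250.0 = 9.975 lb
Per-oxide balance check using the reported weights, against the basis in use (summed amounts equal target values given rounding of the digits):
  SiO2: 189.6·0.6346 = 120.3 lb (target 120.3 lb)
  Na2O: 13.42·0.5832 = 7.827 lb (target 7.828 lb)
  B2O3: 77.76·0.5671 = 44.10 lb (target 44.10 lb)
  MgO: 189.6·0.3157 + 16.68·0.4769 = 67.81 lb (target 67.80 lb)
  PbO: 9.985·0.9990 = 9.975 lb (target 9.975 lb)
Mass balance on the glass: total batch − LOI = 250.0 lb (the Σ of target masses is 250.0 lb; with the basis standing at 250.0 lb — a pure rounding effect).
Batch grand total — Σ batch = 307.4 lb; ignition loss, Σ(batch × LOI) = 57.41 lb; the yield ratio, glass ÷ batch: 81.33%.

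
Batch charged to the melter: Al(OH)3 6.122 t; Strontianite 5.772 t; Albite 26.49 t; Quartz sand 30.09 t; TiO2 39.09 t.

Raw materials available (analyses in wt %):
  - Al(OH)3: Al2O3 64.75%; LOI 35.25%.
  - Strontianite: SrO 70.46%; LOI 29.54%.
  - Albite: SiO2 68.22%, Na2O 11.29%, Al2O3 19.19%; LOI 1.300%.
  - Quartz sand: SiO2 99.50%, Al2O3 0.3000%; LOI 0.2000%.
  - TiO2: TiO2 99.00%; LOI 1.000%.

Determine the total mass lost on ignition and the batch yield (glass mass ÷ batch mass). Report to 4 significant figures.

LOI loss = 4.659 t; glass = 102.9 t; yield = 95.67%

All internal work carries full precision at all times. In-progress results are printed rounded off to 4 significant figures at each printed step. Exactly one rounding is applied to every reported result. All derived quantities (the five compositions, net glass mass, yield, the totals, ignition loss) are carried at full float precision using the weight values on 102.9 t of glass, as set out in the problem or the answer.
LOI of each material in turn:
  Al(OH)3: 6.122 × 0.3525 = 2.158 t
  Strontianite: 5.772 × 0.2954 = 1.705 t
  Albite: 26.49 × 0.01300 = 0.3444 t
  Quartz sand: 30.09 × 0.002000 = 0.06018 t
  TiO2: 39.09 × 0.01000 = 0.3909 t
Total LOI = 4.659 t
Glass = batch − LOI = 107.6 − 4.659 = 102.9 t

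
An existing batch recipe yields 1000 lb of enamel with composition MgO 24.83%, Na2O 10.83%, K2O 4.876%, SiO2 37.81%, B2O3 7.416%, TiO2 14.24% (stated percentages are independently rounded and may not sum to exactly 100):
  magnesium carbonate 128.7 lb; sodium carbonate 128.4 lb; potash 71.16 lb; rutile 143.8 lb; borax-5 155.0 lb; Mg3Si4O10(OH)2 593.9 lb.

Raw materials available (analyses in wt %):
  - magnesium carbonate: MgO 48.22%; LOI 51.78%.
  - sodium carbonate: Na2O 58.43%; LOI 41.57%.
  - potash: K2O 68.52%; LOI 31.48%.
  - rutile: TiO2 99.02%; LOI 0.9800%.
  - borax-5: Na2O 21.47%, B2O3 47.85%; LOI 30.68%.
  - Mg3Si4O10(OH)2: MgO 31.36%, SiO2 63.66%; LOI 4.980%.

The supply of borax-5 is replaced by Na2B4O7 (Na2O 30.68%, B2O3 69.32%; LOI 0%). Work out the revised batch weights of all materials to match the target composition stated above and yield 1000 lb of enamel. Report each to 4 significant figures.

Each numeric step carries exact precision through every step — mid-chain values are printed (rounded to 4 significant figures) alongside each step; each reported value undergoes a single rounding. Derived quantities (glass mass, the yield, six oxide percentages, totals, ignition loss) are computed from the batch weights at 1000 lb of glass in full precision, exactly as printed in the problem or answer text.
Per-oxide target masses for 1000 lb enamel:
  MgO: 24.83% × 1000 = 248.3 lb
  Na2O: 10.83% × 1000 = 108.3 lb
  K2O: 4.876% × 1000 = 48.76 lb
  SiO2: 37.81% × 1000 = 378.1 lb
  B2O3: 7.416% × 1000 = 74.16 lb
  TiO2: 14.24% × 1000 = 142.4 lb
Mass-balance tally per oxide per the reported batch figures, under the basis named above (sum by sum, the targets are met modulo rounding of the values):
  MgO: 128.7·0.4822 + 593.9·0.3136 = 248.3 lb (target 248.3 lb)
  Na2O: 129.2·0.5843 + 107.0·0.3068 = 108.3 lb (target 108.3 lb)
  K2O: 71.16·0.6852 = 48.76 lb (target 48.76 lb)
  SiO2: 593.9·0.6366 = 378.1 lb (target 378.1 lb)
  B2O3: 107.0·0.6932 = 74.17 lb (target 74.16 lb)
  TiO2: 143.8·0.9902 = 142.4 lb (target 142.4 lb)
The glass-mass cross-check: net batch after ignition = 1000 lb (targets for the oxides total 1000 lb; with the basis standing at 1000 lb — a pure rounding effect).
Total batch = Σ batch = 1174 lb; the LOI term Σ batch·LOI equals 173.7 lb; yield, glass over the total, = 85.20%.

Revised batch per 1000 lb enamel:
  magnesium carbonate: 128.7 lb
  sodium carbonate: 129.2 lb
  potash: 71.16 lb
  rutile: 143.8 lb
  Na2B4O7: 107.0 lb
  Mg3Si4O10(OH)2: 593.9 lb
Total batch = 1174 lb; LOI loss = 173.7 lb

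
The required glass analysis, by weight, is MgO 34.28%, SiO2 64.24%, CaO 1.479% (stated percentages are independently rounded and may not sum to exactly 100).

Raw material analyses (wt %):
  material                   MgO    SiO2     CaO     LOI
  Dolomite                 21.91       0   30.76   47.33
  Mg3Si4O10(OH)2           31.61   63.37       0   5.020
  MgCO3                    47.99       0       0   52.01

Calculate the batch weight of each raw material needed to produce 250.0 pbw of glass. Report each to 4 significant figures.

Batch per 250.0 pbw glass:
  Dolomite: 12.02 pbw
  Mg3Si4O10(OH)2: 253.4 pbw
  MgCO3: 6.160 pbw
Total batch = 271.6 pbw; LOI loss = 21.61 pbw; yield = 92.04%

In-progress results are shown with 4-significant-figure rounding between the steps — full precision is maintained at every stage — each reported number receives exactly one rounding — all derived quantities, which include net glass mass, LOI, yield, the totals, three oxide percentages, are re-derived at full float precision, precisely as stated by problem or answer, from the weighed amounts for 250.0 pbw of glass.
Target oxide masses per 250.0 pbw glass:
  MgO: 34.28% × 250.0 = 85.70 pbw
  SiO2: 64.24% × 250.0 = 160.6 pbw
  CaO: 1.479% × 250.0 = 3.698 pbw
Sums-versus-targets review using the reported weights, for the quoted basis mass (every target is met by its sum given rounding of the digits):
  MgO: 12.02·0.2191 + 253.4·0.3161 + 6.160·0.4799 = 85.69 pbw (target 85.70 pbw)
  SiO2: 253.4·0.6337 = 160.6 pbw (target 160.6 pbw)
  CaO: 12.02·0.3076 = 3.697 pbw (target 3.698 pbw)
Mass balance on the glass: batch Σ − ignition loss = 250.0 pbw (targets for the oxides total 250.0 pbw; basis as stated: 250.0 pbw — rounding explains the deltas).
Adding the batch up: Σ batch = 271.6 pbw; ignition loss, Σ(batch × LOI) = 21.61 pbw; yield, glass over the total, = 92.04%.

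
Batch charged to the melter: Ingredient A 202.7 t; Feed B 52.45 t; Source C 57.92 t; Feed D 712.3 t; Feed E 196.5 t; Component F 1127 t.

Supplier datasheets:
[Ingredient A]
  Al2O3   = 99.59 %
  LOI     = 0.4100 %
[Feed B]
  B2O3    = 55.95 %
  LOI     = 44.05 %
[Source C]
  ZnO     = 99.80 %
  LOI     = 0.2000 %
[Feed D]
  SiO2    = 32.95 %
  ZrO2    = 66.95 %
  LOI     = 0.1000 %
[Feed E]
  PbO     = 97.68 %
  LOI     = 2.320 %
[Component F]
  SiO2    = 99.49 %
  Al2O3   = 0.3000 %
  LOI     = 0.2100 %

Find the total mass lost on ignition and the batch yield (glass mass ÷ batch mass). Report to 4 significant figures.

LOI loss = 31.69 t; glass = 2317 t; yield = 98.65%

All internal work holds exact precision through the solve. Rounding to four significant digits applies to each working value as printed — every reported value includes exactly one rounding; the derived quantities, which include ignition loss, glass mass, the six compositions, the yield, the totals, are recomputed in full float precision, as they appear in problem or answer, from the weighed amounts on 2317 t of glass.
Loss on ignition, line by line:
  Ingredient A: 202.7 × 0.004100 = 0.8311 t
  Feed B: 52.45 × 0.4405 = 23.10 t
  Source C: 57.92 × 0.002000 = 0.1158 t
  Feed D: 712.3 × 0.001000 = 0.7123 t
  Feed E: 196.5 × 0.02320 = 4.559 t
  Component F: 1127 × 0.002100 = 2.367 t
Total LOI = 31.69 t
Glass = batch − LOI = 2349 − 31.69 = 2317 t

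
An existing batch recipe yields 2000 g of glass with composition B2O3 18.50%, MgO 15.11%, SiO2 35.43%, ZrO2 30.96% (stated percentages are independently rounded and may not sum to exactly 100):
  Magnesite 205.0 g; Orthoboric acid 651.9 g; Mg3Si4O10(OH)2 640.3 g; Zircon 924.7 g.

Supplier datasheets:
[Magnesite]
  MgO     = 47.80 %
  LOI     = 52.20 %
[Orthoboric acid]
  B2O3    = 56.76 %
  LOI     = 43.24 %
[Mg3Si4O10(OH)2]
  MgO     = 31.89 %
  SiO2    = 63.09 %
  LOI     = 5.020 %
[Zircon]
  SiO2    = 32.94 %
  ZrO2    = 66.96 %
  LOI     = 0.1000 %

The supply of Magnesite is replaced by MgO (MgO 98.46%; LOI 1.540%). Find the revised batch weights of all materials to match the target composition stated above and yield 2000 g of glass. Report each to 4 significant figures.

Every computation carries full precision in all steps. Intermediates are shown, rounded to 4 significant figures, at each printed step — every reported number takes just one rounding — the derived quantities (ignition loss, the four compositions, the totals, glass mass, the yield) are rebuilt from the batch weights for 2000 g of glass at full precision, as they appear in problem or answer.
Target oxide masses per 2000 g glass:
  B2O3: 18.50% × 2000 = 370.0 g
  MgO: 15.11% × 2000 = 302.2 g
  SiO2: 35.43% × 2000 = 708.6 g
  ZrO2: 30.96% × 2000 = 619.2 g
Checking each oxide sum given the weights on record, versus the basis set out (summed amounts equal target values within answer rounding):
  B2O3: 651.9·0.5676 = 370.0 g (target 370.0 g)
  MgO: 99.53·0.9846 + 640.3·0.3189 = 302.2 g (target 302.2 g)
  SiO2: 640.3·0.6309 + 924.7·0.3294 = 708.6 g (target 708.6 g)
  ZrO2: 924.7·0.6696 = 619.2 g (target 619.2 g)
Consistency of the glass mass: the batch minus its LOI: 2000 g (summing oxide targets gives 2000 g; with the basis standing at 2000 g — any gap is answer rounding).
Total batch = Σ batch = 2316 g; ignition loss, Σ(batch × LOI) = 316.5 g; yield, glass over the total, = 86.34%.

Revised batch per 2000 g glass:
  MgO: 99.53 g
  Orthoboric acid: 651.9 g
  Mg3Si4O10(OH)2: 640.3 g
  Zircon: 924.7 g
Total batch = 2316 g; LOI loss = 316.5 g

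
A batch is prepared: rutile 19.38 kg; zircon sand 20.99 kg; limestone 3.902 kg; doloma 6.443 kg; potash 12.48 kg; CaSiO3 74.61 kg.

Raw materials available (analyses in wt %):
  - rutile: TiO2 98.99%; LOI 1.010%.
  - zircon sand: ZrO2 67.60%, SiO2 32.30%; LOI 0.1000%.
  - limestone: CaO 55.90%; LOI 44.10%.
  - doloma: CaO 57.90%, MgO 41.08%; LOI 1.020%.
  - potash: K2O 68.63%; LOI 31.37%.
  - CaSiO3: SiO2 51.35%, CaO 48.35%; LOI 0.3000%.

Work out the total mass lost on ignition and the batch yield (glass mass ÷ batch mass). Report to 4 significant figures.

LOI loss = 6.142 kg; glass = 131.7 kg; yield = 95.54%

The working math carries exact precision at each step — values along the way are printed, with 4-significant-figure rounding, alongside each step. Exactly one rounding is applied to each reported figure. All derived quantities, including LOI, net glass mass, six oxide percentages, the totals, yield, are recomputed starting from the weights for 131.7 kg of glass in exact precision as quoted within the question or the answer.
Material-by-material LOI:
  rutile: 19.38 × 0.01010 = 0.1957 kg
  zircon sand: 20.99 × 0.001000 = 0.02099 kg
  limestone: 3.902 × 0.4410 = 1.721 kg
  doloma: 6.443 × 0.01020 = 0.06572 kg
  potash: 12.48 × 0.3137 = 3.915 kg
  CaSiO3: 74.61 × 0.003000 = 0.2238 kg
Total LOI = 6.142 kg
Glass = batch − LOI = 137.8 − 6.142 = 131.7 kg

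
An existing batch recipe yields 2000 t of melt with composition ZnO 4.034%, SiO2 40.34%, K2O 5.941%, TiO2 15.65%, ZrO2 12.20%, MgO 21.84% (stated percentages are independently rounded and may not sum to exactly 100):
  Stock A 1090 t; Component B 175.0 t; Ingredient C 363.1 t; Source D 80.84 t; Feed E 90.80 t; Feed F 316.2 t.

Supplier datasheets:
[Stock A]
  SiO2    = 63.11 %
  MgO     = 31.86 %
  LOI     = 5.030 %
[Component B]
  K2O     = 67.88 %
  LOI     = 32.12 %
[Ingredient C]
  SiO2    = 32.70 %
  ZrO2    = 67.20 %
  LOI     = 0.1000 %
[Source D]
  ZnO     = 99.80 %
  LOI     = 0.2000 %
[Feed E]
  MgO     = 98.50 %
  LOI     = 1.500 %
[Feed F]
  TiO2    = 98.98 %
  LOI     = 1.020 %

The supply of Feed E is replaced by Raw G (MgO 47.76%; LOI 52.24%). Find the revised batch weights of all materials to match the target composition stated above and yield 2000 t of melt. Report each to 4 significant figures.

Working values are printed, with 4-significant-figure rounding, in the printout; exact precision is held end to end — every reported result is rounded a single time — all derived quantities, including the totals, six oxide percentages, ignition loss, net glass mass, yield, are computed from the weighed amounts for 2000 t of glass in full float precision as given in either problem or answer.
Oxide mass targets, per 2000 t melt:
  ZnO: 4.034% × 2000 = 80.68 t
  SiO2: 40.34% × 2000 = 806.8 t
  K2O: 5.941% × 2000 = 118.8 t
  TiO2: 15.65% × 2000 = 313.0 t
  ZrO2: 12.20% × 2000 = 244.0 t
  MgO: 21.84% × 2000 = 436.8 t
Balance tally, oxide-wise, per the reported batch figures, per the basis as stated (summed amounts equal target values modulo rounding of the values):
  ZnO: 80.84·0.9980 = 80.68 t (target 80.68 t)
  SiO2: 1090·0.6311 + 363.1·0.3270 = 806.6 t (target 806.8 t)
  K2O: 175.0·0.6788 = 118.8 t (target 118.8 t)
  TiO2: 316.2·0.9898 = 313.0 t (target 313.0 t)
  ZrO2: 363.1·0.6720 = 244.0 t (target 244.0 t)
  MgO: 1090·0.3186 + 187.3·0.4776 = 436.7 t (target 436.8 t)
Glass-mass bookkeeping: total batch − LOI = 2000 t (the Σ of target masses is 2000 t; stated basis 2000 t — differing by rounding only).
Total batch = Σ batch = 2212 t; LOI loss = Σ batch·LOI = 212.6 t; yield, glass over the total, = 90.39%.

Revised batch per 2000 t melt:
  Stock A: 1090 t
  Component B: 175.0 t
  Ingredient C: 363.1 t
  Source D: 80.84 t
  Raw G: 187.3 t
  Feed F: 316.2 t
Total batch = 2212 t; LOI loss = 212.6 t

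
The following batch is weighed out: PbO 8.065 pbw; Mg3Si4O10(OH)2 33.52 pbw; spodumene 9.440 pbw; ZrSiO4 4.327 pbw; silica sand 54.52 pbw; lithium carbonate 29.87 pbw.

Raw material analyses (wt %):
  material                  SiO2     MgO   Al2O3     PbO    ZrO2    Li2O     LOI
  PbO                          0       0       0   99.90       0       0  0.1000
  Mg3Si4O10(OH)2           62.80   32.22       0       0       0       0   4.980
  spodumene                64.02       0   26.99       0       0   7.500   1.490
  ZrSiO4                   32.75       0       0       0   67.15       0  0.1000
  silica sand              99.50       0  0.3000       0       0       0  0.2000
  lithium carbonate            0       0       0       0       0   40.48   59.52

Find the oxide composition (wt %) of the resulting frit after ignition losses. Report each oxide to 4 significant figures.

Rounding to four significant figures governs every mid-chain value as printed; the working math keeps exact precision end to end. Each reported value takes exactly one rounding; derived quantities are re-derived in full float precision (the six compositions, LOI, net glass mass, the totals, the yield) starting from the weights on 120.0 pbw of glass, precisely as stated by either problem or answer.
Oxide-by-oxide delivered mass:
  SiO2: 33.52·0.6280 + 9.440·0.6402 + 4.327·0.3275 + 54.52·0.9950 = 82.76 pbw
  MgO: 33.52·0.3222 = 10.80 pbw
  Al2O3: 9.440·0.2699 + 54.52·0.003000 = 2.711 pbw
  PbO: 8.065·0.9990 = 8.057 pbw
  ZrO2: 4.327·0.6715 = 2.906 pbw
  Li2O: 9.440·0.07500 + 29.87·0.4048 = 12.80 pbw
LOI: 8.065·0.001000 + 33.52·0.04980 + 9.440·0.01490 + 4.327·0.001000 + 54.52·0.002000 + 29.87·0.5952 = 19.71 pbw
Net of LOI, the glass mass = 139.7 − 19.71 = 120.0 pbw (= Σ oxide masses)
wt % = oxide mass / glass mass × 100

Glass mass = 120.0 pbw (batch 139.7 − LOI 19.71).
Composition: SiO2 68.95%, MgO 8.998%, Al2O3 2.259%, PbO 6.712%, ZrO2 2.421%, Li2O 10.66%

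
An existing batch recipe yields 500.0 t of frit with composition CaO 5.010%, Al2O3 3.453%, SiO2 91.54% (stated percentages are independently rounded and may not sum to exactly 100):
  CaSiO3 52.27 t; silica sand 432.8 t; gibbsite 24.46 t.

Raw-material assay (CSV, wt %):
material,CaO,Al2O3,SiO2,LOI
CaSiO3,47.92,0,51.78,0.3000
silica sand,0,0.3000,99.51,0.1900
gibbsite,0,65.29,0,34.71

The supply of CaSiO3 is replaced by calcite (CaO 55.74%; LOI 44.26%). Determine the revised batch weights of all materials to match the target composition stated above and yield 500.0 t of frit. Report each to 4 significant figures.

Revised batch per 500.0 t frit:
  calcite: 44.94 t
  silica sand: 460.0 t
  gibbsite: 24.33 t
Total batch = 529.3 t; LOI loss = 29.21 t

Working values are shown, rounded to 4 significant figures, at each printed step; every computation carries full float precision in all steps; every reported number takes a single rounding — all derived quantities, including ignition loss, the three compositions, the totals, net glass mass, the yield, are computed from the weighed amounts on 500.0 t of glass in exact precision precisely as stated by either problem or answer.
Per-oxide target masses for 500.0 t frit:
  CaO: 5.010% × 500.0 = 25.05 t
  Al2O3: 3.453% × 500.0 = 17.26 t
  SiO2: 91.54% × 500.0 = 457.7 t
Per-oxide balance check on the weights just shown, under the basis named above (summed amounts equal target values within answer rounding):
  CaO: 44.94·0.5574 = 25.05 t (target 25.05 t)
  Al2O3: 460.0·0.003000 + 24.33·0.6529 = 17.27 t (target 17.26 t)
  SiO2: 460.0·0.9951 = 457.7 t (target 457.7 t)
Auditing the glass mass value: the batch minus its LOI: 500.1 t (per-oxide target masses sum to 500.0 t; the stated basis being 500.0 t — rounding explains the deltas).
Whole-batch sum: Σ batch = 529.3 t; LOI removed, Σ of batch·LOI: 29.21 t; yield: glass divided by total = 94.48%.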